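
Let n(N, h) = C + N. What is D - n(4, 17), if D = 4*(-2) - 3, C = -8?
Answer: -7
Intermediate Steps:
D = -11 (D = -8 - 3 = -11)
n(N, h) = -8 + N
D - n(4, 17) = -11 - (-8 + 4) = -11 - 1*(-4) = -11 + 4 = -7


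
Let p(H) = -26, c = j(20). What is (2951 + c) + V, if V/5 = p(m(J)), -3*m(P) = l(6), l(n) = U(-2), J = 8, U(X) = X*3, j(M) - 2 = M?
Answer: 2843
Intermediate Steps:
j(M) = 2 + M
c = 22 (c = 2 + 20 = 22)
U(X) = 3*X
l(n) = -6 (l(n) = 3*(-2) = -6)
m(P) = 2 (m(P) = -⅓*(-6) = 2)
V = -130 (V = 5*(-26) = -130)
(2951 + c) + V = (2951 + 22) - 130 = 2973 - 130 = 2843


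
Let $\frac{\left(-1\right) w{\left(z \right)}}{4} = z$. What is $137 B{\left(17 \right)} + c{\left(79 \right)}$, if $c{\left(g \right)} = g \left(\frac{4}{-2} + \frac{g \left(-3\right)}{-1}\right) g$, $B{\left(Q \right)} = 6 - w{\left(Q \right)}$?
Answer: $1476773$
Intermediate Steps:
$w{\left(z \right)} = - 4 z$
$B{\left(Q \right)} = 6 + 4 Q$ ($B{\left(Q \right)} = 6 - - 4 Q = 6 + 4 Q$)
$c{\left(g \right)} = g^{2} \left(-2 + 3 g\right)$ ($c{\left(g \right)} = g \left(4 \left(- \frac{1}{2}\right) + - 3 g \left(-1\right)\right) g = g \left(-2 + 3 g\right) g = g^{2} \left(-2 + 3 g\right)$)
$137 B{\left(17 \right)} + c{\left(79 \right)} = 137 \left(6 + 4 \cdot 17\right) + 79^{2} \left(-2 + 3 \cdot 79\right) = 137 \left(6 + 68\right) + 6241 \left(-2 + 237\right) = 137 \cdot 74 + 6241 \cdot 235 = 10138 + 1466635 = 1476773$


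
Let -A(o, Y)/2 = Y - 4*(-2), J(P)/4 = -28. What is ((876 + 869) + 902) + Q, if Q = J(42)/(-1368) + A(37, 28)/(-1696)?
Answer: 95963551/36252 ≈ 2647.1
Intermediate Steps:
J(P) = -112 (J(P) = 4*(-28) = -112)
A(o, Y) = -16 - 2*Y (A(o, Y) = -2*(Y - 4*(-2)) = -2*(Y + 8) = -2*(8 + Y) = -16 - 2*Y)
Q = 4507/36252 (Q = -112/(-1368) + (-16 - 2*28)/(-1696) = -112*(-1/1368) + (-16 - 56)*(-1/1696) = 14/171 - 72*(-1/1696) = 14/171 + 9/212 = 4507/36252 ≈ 0.12432)
((876 + 869) + 902) + Q = ((876 + 869) + 902) + 4507/36252 = (1745 + 902) + 4507/36252 = 2647 + 4507/36252 = 95963551/36252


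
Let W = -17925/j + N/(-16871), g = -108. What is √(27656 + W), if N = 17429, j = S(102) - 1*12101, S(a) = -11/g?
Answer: √13444999115879225206558033/22048659287 ≈ 166.30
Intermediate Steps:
S(a) = 11/108 (S(a) = -11/(-108) = -11*(-1/108) = 11/108)
j = -1306897/108 (j = 11/108 - 1*12101 = 11/108 - 12101 = -1306897/108 ≈ -12101.)
W = 9882661087/22048659287 (W = -17925/(-1306897/108) + 17429/(-16871) = -17925*(-108/1306897) + 17429*(-1/16871) = 1935900/1306897 - 17429/16871 = 9882661087/22048659287 ≈ 0.44822)
√(27656 + W) = √(27656 + 9882661087/22048659287) = √(609787603902359/22048659287) = √13444999115879225206558033/22048659287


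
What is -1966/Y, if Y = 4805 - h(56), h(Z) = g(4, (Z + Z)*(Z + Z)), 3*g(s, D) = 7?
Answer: -2949/7204 ≈ -0.40936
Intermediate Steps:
g(s, D) = 7/3 (g(s, D) = (⅓)*7 = 7/3)
h(Z) = 7/3
Y = 14408/3 (Y = 4805 - 1*7/3 = 4805 - 7/3 = 14408/3 ≈ 4802.7)
-1966/Y = -1966/14408/3 = -1966*3/14408 = -2949/7204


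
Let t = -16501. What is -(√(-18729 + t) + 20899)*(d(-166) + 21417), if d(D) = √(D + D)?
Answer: -(20899 + I*√35230)*(21417 + 2*I*√83) ≈ -4.4759e+8 - 4.4007e+6*I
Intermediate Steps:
d(D) = √2*√D (d(D) = √(2*D) = √2*√D)
-(√(-18729 + t) + 20899)*(d(-166) + 21417) = -(√(-18729 - 16501) + 20899)*(√2*√(-166) + 21417) = -(√(-35230) + 20899)*(√2*(I*√166) + 21417) = -(I*√35230 + 20899)*(2*I*√83 + 21417) = -(20899 + I*√35230)*(21417 + 2*I*√83)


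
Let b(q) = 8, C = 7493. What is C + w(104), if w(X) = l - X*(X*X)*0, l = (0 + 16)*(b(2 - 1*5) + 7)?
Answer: 7733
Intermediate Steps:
l = 240 (l = (0 + 16)*(8 + 7) = 16*15 = 240)
w(X) = 240 (w(X) = 240 - X*(X*X)*0 = 240 - X*X²*0 = 240 - X³*0 = 240 - 1*0 = 240 + 0 = 240)
C + w(104) = 7493 + 240 = 7733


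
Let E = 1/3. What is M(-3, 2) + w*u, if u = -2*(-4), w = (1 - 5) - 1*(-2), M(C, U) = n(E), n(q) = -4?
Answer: -20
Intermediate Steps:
E = ⅓ ≈ 0.33333
M(C, U) = -4
w = -2 (w = -4 + 2 = -2)
u = 8
M(-3, 2) + w*u = -4 - 2*8 = -4 - 16 = -20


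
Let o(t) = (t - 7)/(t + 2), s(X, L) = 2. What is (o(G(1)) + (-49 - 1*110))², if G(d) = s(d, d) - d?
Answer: 25921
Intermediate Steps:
G(d) = 2 - d
o(t) = (-7 + t)/(2 + t)
(o(G(1)) + (-49 - 1*110))² = ((-7 + (2 - 1*1))/(2 + (2 - 1*1)) + (-49 - 1*110))² = ((-7 + (2 - 1))/(2 + (2 - 1)) + (-49 - 110))² = ((-7 + 1)/(2 + 1) - 159)² = (-6/3 - 159)² = ((⅓)*(-6) - 159)² = (-2 - 159)² = (-161)² = 25921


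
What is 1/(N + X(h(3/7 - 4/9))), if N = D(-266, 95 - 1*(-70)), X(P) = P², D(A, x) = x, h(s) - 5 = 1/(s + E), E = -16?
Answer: 1018081/192803689 ≈ 0.0052804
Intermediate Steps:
h(s) = 5 + 1/(-16 + s) (h(s) = 5 + 1/(s - 16) = 5 + 1/(-16 + s))
N = 165 (N = 95 - 1*(-70) = 95 + 70 = 165)
1/(N + X(h(3/7 - 4/9))) = 1/(165 + ((-79 + 5*(3/7 - 4/9))/(-16 + (3/7 - 4/9)))²) = 1/(165 + ((-79 + 5*(-1/63))/(-16 - 1/63))²) = 1/(165 + ((-79 - 5/63)/(-1009/63))²) = 1/(165 + (-63/1009*(-4982/63))²) = 1/(165 + (4982/1009)²) = 1/(165 + 24820324/1018081) = 1/(192803689/1018081) = 1018081/192803689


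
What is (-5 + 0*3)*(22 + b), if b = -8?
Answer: -70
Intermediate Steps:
(-5 + 0*3)*(22 + b) = (-5 + 0*3)*(22 - 8) = (-5 + 0)*14 = -5*14 = -70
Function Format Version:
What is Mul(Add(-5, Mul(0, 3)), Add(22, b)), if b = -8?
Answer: -70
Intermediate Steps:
Mul(Add(-5, Mul(0, 3)), Add(22, b)) = Mul(Add(-5, Mul(0, 3)), Add(22, -8)) = Mul(Add(-5, 0), 14) = Mul(-5, 14) = -70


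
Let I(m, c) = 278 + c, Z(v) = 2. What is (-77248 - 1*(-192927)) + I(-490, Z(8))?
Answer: 115959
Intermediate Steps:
(-77248 - 1*(-192927)) + I(-490, Z(8)) = (-77248 - 1*(-192927)) + (278 + 2) = (-77248 + 192927) + 280 = 115679 + 280 = 115959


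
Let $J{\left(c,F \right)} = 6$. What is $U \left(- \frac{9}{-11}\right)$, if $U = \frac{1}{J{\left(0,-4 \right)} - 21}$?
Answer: $- \frac{3}{55} \approx -0.054545$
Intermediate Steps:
$U = - \frac{1}{15}$ ($U = \frac{1}{6 - 21} = \frac{1}{-15} = - \frac{1}{15} \approx -0.066667$)
$U \left(- \frac{9}{-11}\right) = - \frac{\left(-9\right) \frac{1}{-11}}{15} = - \frac{\left(-9\right) \left(- \frac{1}{11}\right)}{15} = \left(- \frac{1}{15}\right) \frac{9}{11} = - \frac{3}{55}$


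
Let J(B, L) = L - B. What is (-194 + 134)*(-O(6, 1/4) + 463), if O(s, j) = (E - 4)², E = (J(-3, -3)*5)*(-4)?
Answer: -26820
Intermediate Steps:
E = 0 (E = ((-3 - 1*(-3))*5)*(-4) = ((-3 + 3)*5)*(-4) = (0*5)*(-4) = 0*(-4) = 0)
O(s, j) = 16 (O(s, j) = (0 - 4)² = (-4)² = 16)
(-194 + 134)*(-O(6, 1/4) + 463) = (-194 + 134)*(-1*16 + 463) = -60*(-16 + 463) = -60*447 = -26820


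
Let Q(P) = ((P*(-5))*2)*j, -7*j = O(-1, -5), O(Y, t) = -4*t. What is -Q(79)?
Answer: -15800/7 ≈ -2257.1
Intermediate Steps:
j = -20/7 (j = -(-4)*(-5)/7 = -1/7*20 = -20/7 ≈ -2.8571)
Q(P) = 200*P/7 (Q(P) = ((P*(-5))*2)*(-20/7) = (-5*P*2)*(-20/7) = -10*P*(-20/7) = 200*P/7)
-Q(79) = -200*79/7 = -1*15800/7 = -15800/7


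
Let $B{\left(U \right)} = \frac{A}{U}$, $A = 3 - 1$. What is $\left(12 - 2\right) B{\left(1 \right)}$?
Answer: $20$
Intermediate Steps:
$A = 2$
$B{\left(U \right)} = \frac{2}{U}$
$\left(12 - 2\right) B{\left(1 \right)} = \left(12 - 2\right) \frac{2}{1} = \left(12 - 2\right) 2 \cdot 1 = 10 \cdot 2 = 20$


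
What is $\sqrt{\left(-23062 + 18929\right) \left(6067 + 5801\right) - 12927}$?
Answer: $i \sqrt{49063371} \approx 7004.5 i$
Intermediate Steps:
$\sqrt{\left(-23062 + 18929\right) \left(6067 + 5801\right) - 12927} = \sqrt{\left(-4133\right) 11868 - 12927} = \sqrt{-49050444 - 12927} = \sqrt{-49063371} = i \sqrt{49063371}$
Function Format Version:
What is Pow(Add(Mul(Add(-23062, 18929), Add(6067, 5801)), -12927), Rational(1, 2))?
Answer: Mul(I, Pow(49063371, Rational(1, 2))) ≈ Mul(7004.5, I)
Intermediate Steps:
Pow(Add(Mul(Add(-23062, 18929), Add(6067, 5801)), -12927), Rational(1, 2)) = Pow(Add(Mul(-4133, 11868), -12927), Rational(1, 2)) = Pow(Add(-49050444, -12927), Rational(1, 2)) = Pow(-49063371, Rational(1, 2)) = Mul(I, Pow(49063371, Rational(1, 2)))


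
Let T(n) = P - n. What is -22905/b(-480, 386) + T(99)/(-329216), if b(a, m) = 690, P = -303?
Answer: -125673585/3785984 ≈ -33.194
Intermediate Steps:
T(n) = -303 - n
-22905/b(-480, 386) + T(99)/(-329216) = -22905/690 + (-303 - 1*99)/(-329216) = -22905*1/690 + (-303 - 99)*(-1/329216) = -1527/46 - 402*(-1/329216) = -1527/46 + 201/164608 = -125673585/3785984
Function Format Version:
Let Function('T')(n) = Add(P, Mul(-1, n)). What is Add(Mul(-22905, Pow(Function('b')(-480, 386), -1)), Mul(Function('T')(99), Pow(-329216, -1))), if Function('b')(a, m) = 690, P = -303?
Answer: Rational(-125673585, 3785984) ≈ -33.194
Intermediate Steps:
Function('T')(n) = Add(-303, Mul(-1, n))
Add(Mul(-22905, Pow(Function('b')(-480, 386), -1)), Mul(Function('T')(99), Pow(-329216, -1))) = Add(Mul(-22905, Pow(690, -1)), Mul(Add(-303, Mul(-1, 99)), Pow(-329216, -1))) = Add(Mul(-22905, Rational(1, 690)), Mul(Add(-303, -99), Rational(-1, 329216))) = Add(Rational(-1527, 46), Mul(-402, Rational(-1, 329216))) = Add(Rational(-1527, 46), Rational(201, 164608)) = Rational(-125673585, 3785984)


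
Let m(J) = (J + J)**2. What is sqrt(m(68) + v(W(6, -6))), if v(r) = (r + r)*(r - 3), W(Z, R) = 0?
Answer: 136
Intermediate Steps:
v(r) = 2*r*(-3 + r) (v(r) = (2*r)*(-3 + r) = 2*r*(-3 + r))
m(J) = 4*J**2 (m(J) = (2*J)**2 = 4*J**2)
sqrt(m(68) + v(W(6, -6))) = sqrt(4*68**2 + 2*0*(-3 + 0)) = sqrt(4*4624 + 2*0*(-3)) = sqrt(18496 + 0) = sqrt(18496) = 136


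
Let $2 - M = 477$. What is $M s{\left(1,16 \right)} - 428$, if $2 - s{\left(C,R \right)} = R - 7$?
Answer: $2897$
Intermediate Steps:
$s{\left(C,R \right)} = 9 - R$ ($s{\left(C,R \right)} = 2 - \left(R - 7\right) = 2 - \left(-7 + R\right) = 9 - R$)
$M = -475$ ($M = 2 - 477 = -475$)
$M s{\left(1,16 \right)} - 428 = - 475 \left(9 - 16\right) - 428 = \left(-475\right) \left(-7\right) - 428 = 3325 - 428 = 2897$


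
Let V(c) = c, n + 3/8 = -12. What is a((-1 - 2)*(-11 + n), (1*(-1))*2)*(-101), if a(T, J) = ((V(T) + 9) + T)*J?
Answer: 60297/2 ≈ 30149.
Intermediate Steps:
n = -99/8 (n = -3/8 - 12 = -99/8 ≈ -12.375)
a(T, J) = J*(9 + 2*T) (a(T, J) = ((T + 9) + T)*J = ((9 + T) + T)*J = (9 + 2*T)*J = J*(9 + 2*T))
a((-1 - 2)*(-11 + n), (1*(-1))*2)*(-101) = (((1*(-1))*2)*(9 + 2*((-1 - 2)*(-11 - 99/8))))*(-101) = ((-1*2)*(9 + 2*(-3*(-187/8))))*(-101) = -2*(9 + 2*(561/8))*(-101) = -2*(9 + 561/4)*(-101) = -2*597/4*(-101) = -597/2*(-101) = 60297/2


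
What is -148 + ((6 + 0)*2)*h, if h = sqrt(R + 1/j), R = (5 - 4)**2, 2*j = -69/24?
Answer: -148 + 12*sqrt(161)/23 ≈ -141.38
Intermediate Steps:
j = -23/16 (j = (-69/24)/2 = (-69*1/24)/2 = (1/2)*(-23/8) = -23/16 ≈ -1.4375)
R = 1 (R = 1**2 = 1)
h = sqrt(161)/23 (h = sqrt(1 + 1/(-23/16)) = sqrt(1 - 16/23) = sqrt(7/23) = sqrt(161)/23 ≈ 0.55168)
-148 + ((6 + 0)*2)*h = -148 + ((6 + 0)*2)*(sqrt(161)/23) = -148 + (6*2)*(sqrt(161)/23) = -148 + 12*(sqrt(161)/23) = -148 + 12*sqrt(161)/23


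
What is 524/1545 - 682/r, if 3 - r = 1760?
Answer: 1974358/2714565 ≈ 0.72732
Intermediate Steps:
r = -1757 (r = 3 - 1*1760 = 3 - 1760 = -1757)
524/1545 - 682/r = 524/1545 - 682/(-1757) = 524*(1/1545) - 682*(-1/1757) = 524/1545 + 682/1757 = 1974358/2714565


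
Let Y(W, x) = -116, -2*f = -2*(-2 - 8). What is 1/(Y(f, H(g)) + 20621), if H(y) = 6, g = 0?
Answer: 1/20505 ≈ 4.8769e-5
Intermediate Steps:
f = -10 (f = -(-1)*(-2 - 8) = -(-1)*(-10) = -1/2*20 = -10)
1/(Y(f, H(g)) + 20621) = 1/(-116 + 20621) = 1/20505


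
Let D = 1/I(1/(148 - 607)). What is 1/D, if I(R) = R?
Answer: -1/459 ≈ -0.0021787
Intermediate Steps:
D = -459 (D = 1/(1/(148 - 607)) = 1/(1/(-459)) = 1/(-1/459) = -459)
1/D = 1/(-459) = -1/459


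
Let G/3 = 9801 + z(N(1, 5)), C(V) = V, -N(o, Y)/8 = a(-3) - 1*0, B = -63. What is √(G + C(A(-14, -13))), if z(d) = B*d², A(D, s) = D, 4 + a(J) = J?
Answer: I*√563315 ≈ 750.54*I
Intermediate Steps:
a(J) = -4 + J
N(o, Y) = 56 (N(o, Y) = -8*((-4 - 3) - 1*0) = -8*(-7 + 0) = -8*(-7) = 56)
z(d) = -63*d²
G = -563301 (G = 3*(9801 - 63*56²) = 3*(9801 - 63*3136) = 3*(9801 - 197568) = 3*(-187767) = -563301)
√(G + C(A(-14, -13))) = √(-563301 - 14) = √(-563315) = I*√563315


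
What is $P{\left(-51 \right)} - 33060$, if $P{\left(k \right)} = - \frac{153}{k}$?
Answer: $-33057$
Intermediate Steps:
$P{\left(-51 \right)} - 33060 = - \frac{153}{-51} - 33060 = \left(-153\right) \left(- \frac{1}{51}\right) - 33060 = 3 - 33060 = -33057$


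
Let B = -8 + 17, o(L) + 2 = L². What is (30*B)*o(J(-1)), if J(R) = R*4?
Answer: 3780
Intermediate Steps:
J(R) = 4*R
o(L) = -2 + L²
B = 9
(30*B)*o(J(-1)) = (30*9)*(-2 + (4*(-1))²) = 270*(-2 + (-4)²) = 270*(-2 + 16) = 270*14 = 3780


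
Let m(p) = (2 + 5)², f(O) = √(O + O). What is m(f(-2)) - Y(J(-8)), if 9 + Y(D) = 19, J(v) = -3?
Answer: 39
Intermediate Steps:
f(O) = √2*√O (f(O) = √(2*O) = √2*√O)
m(p) = 49 (m(p) = 7² = 49)
Y(D) = 10 (Y(D) = -9 + 19 = 10)
m(f(-2)) - Y(J(-8)) = 49 - 1*10 = 49 - 10 = 39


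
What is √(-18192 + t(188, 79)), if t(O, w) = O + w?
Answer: 5*I*√717 ≈ 133.88*I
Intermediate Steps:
√(-18192 + t(188, 79)) = √(-18192 + (188 + 79)) = √(-18192 + 267) = √(-17925) = 5*I*√717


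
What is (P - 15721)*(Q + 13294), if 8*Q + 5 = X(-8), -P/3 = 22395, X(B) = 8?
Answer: -4408733815/4 ≈ -1.1022e+9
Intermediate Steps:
P = -67185 (P = -3*22395 = -67185)
Q = 3/8 (Q = -5/8 + (⅛)*8 = -5/8 + 1 = 3/8 ≈ 0.37500)
(P - 15721)*(Q + 13294) = (-67185 - 15721)*(3/8 + 13294) = -82906*106355/8 = -4408733815/4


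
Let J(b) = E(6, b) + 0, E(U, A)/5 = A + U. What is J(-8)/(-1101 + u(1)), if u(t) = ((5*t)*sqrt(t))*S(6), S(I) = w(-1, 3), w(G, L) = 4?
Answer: 10/1081 ≈ 0.0092507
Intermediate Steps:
E(U, A) = 5*A + 5*U (E(U, A) = 5*(A + U) = 5*A + 5*U)
S(I) = 4
J(b) = 30 + 5*b (J(b) = (5*b + 5*6) + 0 = (5*b + 30) + 0 = (30 + 5*b) + 0 = 30 + 5*b)
u(t) = 20*t**(3/2) (u(t) = ((5*t)*sqrt(t))*4 = (5*t**(3/2))*4 = 20*t**(3/2))
J(-8)/(-1101 + u(1)) = (30 + 5*(-8))/(-1101 + 20*1**(3/2)) = (30 - 40)/(-1101 + 20*1) = -10/(-1101 + 20) = -10/(-1081) = -1/1081*(-10) = 10/1081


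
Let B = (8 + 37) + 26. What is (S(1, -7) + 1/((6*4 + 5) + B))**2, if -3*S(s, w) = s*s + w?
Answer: 40401/10000 ≈ 4.0401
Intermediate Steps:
B = 71 (B = 45 + 26 = 71)
S(s, w) = -w/3 - s**2/3 (S(s, w) = -(s*s + w)/3 = -(s**2 + w)/3 = -(w + s**2)/3 = -w/3 - s**2/3)
(S(1, -7) + 1/((6*4 + 5) + B))**2 = ((-1/3*(-7) - 1/3*1**2) + 1/((6*4 + 5) + 71))**2 = ((7/3 - 1/3*1) + 1/((24 + 5) + 71))**2 = ((7/3 - 1/3) + 1/(29 + 71))**2 = (2 + 1/100)**2 = (201/100)**2 = 40401/10000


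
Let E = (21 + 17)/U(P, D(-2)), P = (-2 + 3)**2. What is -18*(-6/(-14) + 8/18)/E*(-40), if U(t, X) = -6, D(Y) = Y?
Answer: -13200/133 ≈ -99.248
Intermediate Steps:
P = 1 (P = 1**2 = 1)
E = -19/3 (E = (21 + 17)/(-6) = 38*(-1/6) = -19/3 ≈ -6.3333)
-18*(-6/(-14) + 8/18)/E*(-40) = -18*(-6/(-14) + 8/18)/(-19/3)*(-40) = -18*(-6*(-1/14) + 8*(1/18))*(-3)/19*(-40) = -18*(3/7 + 4/9)*(-3)/19*(-40) = -110*(-3)/(7*19)*(-40) = -18*(-55/399)*(-40) = (330/133)*(-40) = -13200/133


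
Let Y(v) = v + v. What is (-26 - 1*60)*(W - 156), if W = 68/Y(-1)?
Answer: 16340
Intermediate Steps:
Y(v) = 2*v
W = -34 (W = 68/((2*(-1))) = 68/(-2) = 68*(-½) = -34)
(-26 - 1*60)*(W - 156) = (-26 - 1*60)*(-34 - 156) = (-26 - 60)*(-190) = -86*(-190) = 16340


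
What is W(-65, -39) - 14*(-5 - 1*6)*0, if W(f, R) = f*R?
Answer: 2535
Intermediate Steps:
W(f, R) = R*f
W(-65, -39) - 14*(-5 - 1*6)*0 = -39*(-65) - 14*(-5 - 1*6)*0 = 2535 - 14*(-5 - 6)*0 = 2535 - 14*(-11)*0 = 2535 + 154*0 = 2535 + 0 = 2535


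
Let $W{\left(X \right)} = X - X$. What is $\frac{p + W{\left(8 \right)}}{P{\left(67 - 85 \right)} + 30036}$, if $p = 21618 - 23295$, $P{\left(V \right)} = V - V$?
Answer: $- \frac{559}{10012} \approx -0.055833$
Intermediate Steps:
$W{\left(X \right)} = 0$
$P{\left(V \right)} = 0$
$p = -1677$ ($p = 21618 - 23295 = -1677$)
$\frac{p + W{\left(8 \right)}}{P{\left(67 - 85 \right)} + 30036} = \frac{-1677 + 0}{0 + 30036} = - \frac{1677}{30036} = \left(-1677\right) \frac{1}{30036} = - \frac{559}{10012}$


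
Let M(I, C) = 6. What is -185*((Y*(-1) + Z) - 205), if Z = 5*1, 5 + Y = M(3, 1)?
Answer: 37185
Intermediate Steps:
Y = 1 (Y = -5 + 6 = 1)
Z = 5
-185*((Y*(-1) + Z) - 205) = -185*((1*(-1) + 5) - 205) = -185*((-1 + 5) - 205) = -185*(4 - 205) = -185*(-201) = 37185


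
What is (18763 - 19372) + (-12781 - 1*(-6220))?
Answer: -7170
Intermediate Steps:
(18763 - 19372) + (-12781 - 1*(-6220)) = -609 + (-12781 + 6220) = -609 - 6561 = -7170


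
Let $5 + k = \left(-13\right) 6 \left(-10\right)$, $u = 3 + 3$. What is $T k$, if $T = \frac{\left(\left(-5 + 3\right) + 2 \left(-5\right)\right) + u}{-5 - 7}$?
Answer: $\frac{775}{2} \approx 387.5$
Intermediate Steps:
$u = 6$
$T = \frac{1}{2}$ ($T = \frac{\left(\left(-5 + 3\right) + 2 \left(-5\right)\right) + 6}{-5 - 7} = \frac{\left(-2 - 10\right) + 6}{-12} = \left(-12 + 6\right) \left(- \frac{1}{12}\right) = \left(-6\right) \left(- \frac{1}{12}\right) = \frac{1}{2} \approx 0.5$)
$k = 775$ ($k = -5 + \left(-13\right) 6 \left(-10\right) = -5 - -780 = -5 + 780 = 775$)
$T k = \frac{1}{2} \cdot 775 = \frac{775}{2}$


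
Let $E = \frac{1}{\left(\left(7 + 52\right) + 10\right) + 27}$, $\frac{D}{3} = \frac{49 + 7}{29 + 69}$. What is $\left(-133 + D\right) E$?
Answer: $- \frac{919}{672} \approx -1.3676$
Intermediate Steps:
$D = \frac{12}{7}$ ($D = 3 \frac{49 + 7}{29 + 69} = 3 \cdot \frac{56}{98} = 3 \cdot 56 \cdot \frac{1}{98} = 3 \cdot \frac{4}{7} = \frac{12}{7} \approx 1.7143$)
$E = \frac{1}{96}$ ($E = \frac{1}{\left(59 + 10\right) + 27} = \frac{1}{69 + 27} = \frac{1}{96} \approx 0.010417$)
$\left(-133 + D\right) E = \left(-133 + \frac{12}{7}\right) \frac{1}{96} = \left(- \frac{919}{7}\right) \frac{1}{96} = - \frac{919}{672}$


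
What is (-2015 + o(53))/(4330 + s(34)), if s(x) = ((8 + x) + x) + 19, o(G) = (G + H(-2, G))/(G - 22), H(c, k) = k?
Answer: -62359/137175 ≈ -0.45459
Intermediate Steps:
o(G) = 2*G/(-22 + G) (o(G) = (G + G)/(G - 22) = (2*G)/(-22 + G) = 2*G/(-22 + G))
s(x) = 27 + 2*x (s(x) = (8 + 2*x) + 19 = 27 + 2*x)
(-2015 + o(53))/(4330 + s(34)) = (-2015 + 2*53/(-22 + 53))/(4330 + (27 + 2*34)) = (-2015 + 2*53/31)/(4330 + (27 + 68)) = (-2015 + 2*53*(1/31))/(4330 + 95) = (-2015 + 106/31)/4425 = -62359/31*1/4425 = -62359/137175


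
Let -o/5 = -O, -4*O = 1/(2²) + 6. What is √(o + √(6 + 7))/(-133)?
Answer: -I*√(125 - 16*√13)/532 ≈ -0.015422*I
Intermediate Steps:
O = -25/16 (O = -(1/(2²) + 6)/4 = -(1/4 + 6)/4 = -(¼ + 6)/4 = -¼*25/4 = -25/16 ≈ -1.5625)
o = -125/16 (o = -(-5)*(-25)/16 = -5*25/16 = -125/16 ≈ -7.8125)
√(o + √(6 + 7))/(-133) = √(-125/16 + √(6 + 7))/(-133) = -√(-125/16 + √13)/133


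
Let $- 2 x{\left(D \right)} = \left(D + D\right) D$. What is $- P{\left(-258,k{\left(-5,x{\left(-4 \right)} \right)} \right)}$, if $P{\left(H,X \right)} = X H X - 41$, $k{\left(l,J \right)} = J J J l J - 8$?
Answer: $27703891738793$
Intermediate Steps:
$x{\left(D \right)} = - D^{2}$ ($x{\left(D \right)} = - \frac{\left(D + D\right) D}{2} = - \frac{2 D D}{2} = - \frac{2 D^{2}}{2} = - D^{2}$)
$k{\left(l,J \right)} = -8 + l J^{4}$ ($k{\left(l,J \right)} = J^{2} J l J - 8 = J^{3} l J - 8 = l J^{3} J - 8 = l J^{4} - 8 = -8 + l J^{4}$)
$P{\left(H,X \right)} = -41 + H X^{2}$ ($P{\left(H,X \right)} = H X X - 41 = H X^{2} - 41 = -41 + H X^{2}$)
$- P{\left(-258,k{\left(-5,x{\left(-4 \right)} \right)} \right)} = - (-41 - 258 \left(-8 - 5 \left(- \left(-4\right)^{2}\right)^{4}\right)^{2}) = - (-41 - 258 \left(-8 - 5 \left(\left(-1\right) 16\right)^{4}\right)^{2}) = - (-41 - 258 \left(-8 - 5 \left(-16\right)^{4}\right)^{2}) = - (-41 - 258 \left(-8 - 327680\right)^{2}) = - (-41 - 258 \left(-327688\right)^{2}) = - (-41 - 27703891738752) = \left(-1\right) \left(-27703891738793\right) = 27703891738793$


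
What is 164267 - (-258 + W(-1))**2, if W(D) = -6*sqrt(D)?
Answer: 97739 - 3096*I ≈ 97739.0 - 3096.0*I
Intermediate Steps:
164267 - (-258 + W(-1))**2 = 164267 - (-258 - 6*I)**2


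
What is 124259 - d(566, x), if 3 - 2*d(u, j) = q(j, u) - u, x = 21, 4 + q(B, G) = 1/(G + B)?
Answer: 72771858/587 ≈ 1.2397e+5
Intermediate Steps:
q(B, G) = -4 + 1/(B + G) (q(B, G) = -4 + 1/(G + B) = -4 + 1/(B + G))
d(u, j) = 3/2 + u/2 - (1 - 4*j - 4*u)/(2*(j + u)) (d(u, j) = 3/2 - ((1 - 4*j - 4*u)/(j + u) - u)/2 = 3/2 - (-u + (1 - 4*j - 4*u)/(j + u))/2 = 3/2 + (u/2 - (1 - 4*j - 4*u)/(2*(j + u))) = 3/2 + u/2 - (1 - 4*j - 4*u)/(2*(j + u)))
124259 - d(566, x) = 124259 - (-1 + 4*21 + 4*566 + (3 + 566)*(21 + 566))/(2*(21 + 566)) = 124259 - (-1 + 84 + 2264 + 569*587)/(2*587) = 124259 - (-1 + 84 + 2264 + 334003)/(2*587) = 124259 - 336350/(2*587) = 124259 - 1*168175/587 = 124259 - 168175/587 = 72771858/587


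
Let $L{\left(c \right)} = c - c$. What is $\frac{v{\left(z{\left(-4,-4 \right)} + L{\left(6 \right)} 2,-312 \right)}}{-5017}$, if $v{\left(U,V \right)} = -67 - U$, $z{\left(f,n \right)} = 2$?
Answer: $\frac{69}{5017} \approx 0.013753$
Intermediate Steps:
$L{\left(c \right)} = 0$
$\frac{v{\left(z{\left(-4,-4 \right)} + L{\left(6 \right)} 2,-312 \right)}}{-5017} = \frac{-67 - \left(2 + 0 \cdot 2\right)}{-5017} = \left(-67 - \left(2 + 0\right)\right) \left(- \frac{1}{5017}\right) = \left(-67 - 2\right) \left(- \frac{1}{5017}\right) = \left(-69\right) \left(- \frac{1}{5017}\right) = \frac{69}{5017}$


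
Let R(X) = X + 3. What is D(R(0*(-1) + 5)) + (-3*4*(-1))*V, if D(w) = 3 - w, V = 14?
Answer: 163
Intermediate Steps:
R(X) = 3 + X
D(R(0*(-1) + 5)) + (-3*4*(-1))*V = (3 - (3 + (0*(-1) + 5))) + (-3*4*(-1))*14 = (3 - (3 + (0 + 5))) - 12*(-1)*14 = (3 - (3 + 5)) + 12*14 = (3 - 1*8) + 168 = (3 - 8) + 168 = -5 + 168 = 163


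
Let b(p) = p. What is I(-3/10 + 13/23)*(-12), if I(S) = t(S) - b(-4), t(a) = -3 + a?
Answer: -1746/115 ≈ -15.183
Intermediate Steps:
I(S) = 1 + S (I(S) = (-3 + S) - 1*(-4) = (-3 + S) + 4 = 1 + S)
I(-3/10 + 13/23)*(-12) = (1 + (-3/10 + 13/23))*(-12) = (1 + 61/230)*(-12) = (291/230)*(-12) = -1746/115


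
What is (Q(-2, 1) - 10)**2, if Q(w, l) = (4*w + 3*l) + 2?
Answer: 169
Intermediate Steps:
Q(w, l) = 2 + 3*l + 4*w (Q(w, l) = (3*l + 4*w) + 2 = 2 + 3*l + 4*w)
(Q(-2, 1) - 10)**2 = ((2 + 3*1 + 4*(-2)) - 10)**2 = ((2 + 3 - 8) - 10)**2 = (-3 - 10)**2 = (-13)**2 = 169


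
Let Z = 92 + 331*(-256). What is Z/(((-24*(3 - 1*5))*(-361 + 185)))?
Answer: 21161/2112 ≈ 10.019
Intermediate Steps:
Z = -84644 (Z = 92 - 84736 = -84644)
Z/(((-24*(3 - 1*5))*(-361 + 185))) = -84644*(-1/(24*(-361 + 185)*(3 - 1*5))) = -84644*1/(4224*(3 - 5)) = -84644/(-24*(-2)*(-176)) = -84644/(48*(-176)) = -84644/(-8448) = -84644*(-1/8448) = 21161/2112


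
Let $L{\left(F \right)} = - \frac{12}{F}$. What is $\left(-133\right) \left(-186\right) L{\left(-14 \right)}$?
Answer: $21204$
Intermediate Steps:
$\left(-133\right) \left(-186\right) L{\left(-14 \right)} = \left(-133\right) \left(-186\right) \left(- \frac{12}{-14}\right) = 24738 \left(\left(-12\right) \left(- \frac{1}{14}\right)\right) = 24738 \cdot \frac{6}{7} = 21204$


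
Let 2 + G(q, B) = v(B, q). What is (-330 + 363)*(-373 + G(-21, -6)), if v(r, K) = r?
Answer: -12573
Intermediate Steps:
G(q, B) = -2 + B
(-330 + 363)*(-373 + G(-21, -6)) = (-330 + 363)*(-373 + (-2 - 6)) = 33*(-373 - 8) = 33*(-381) = -12573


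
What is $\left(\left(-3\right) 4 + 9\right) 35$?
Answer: $-105$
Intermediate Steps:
$\left(\left(-3\right) 4 + 9\right) 35 = \left(-12 + 9\right) 35 = \left(-3\right) 35 = -105$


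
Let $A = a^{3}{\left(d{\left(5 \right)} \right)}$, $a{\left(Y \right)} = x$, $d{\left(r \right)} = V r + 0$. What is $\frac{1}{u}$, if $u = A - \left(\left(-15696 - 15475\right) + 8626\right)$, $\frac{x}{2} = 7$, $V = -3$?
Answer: $\frac{1}{25289} \approx 3.9543 \cdot 10^{-5}$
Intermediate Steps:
$d{\left(r \right)} = - 3 r$ ($d{\left(r \right)} = - 3 r + 0 = - 3 r$)
$x = 14$ ($x = 2 \cdot 7 = 14$)
$a{\left(Y \right)} = 14$
$A = 2744$ ($A = 14^{3} = 2744$)
$u = 25289$ ($u = 2744 - \left(\left(-15696 - 15475\right) + 8626\right) = 2744 - \left(-31171 + 8626\right) = 2744 - -22545 = 2744 + 22545 = 25289$)
$\frac{1}{u} = \frac{1}{25289}$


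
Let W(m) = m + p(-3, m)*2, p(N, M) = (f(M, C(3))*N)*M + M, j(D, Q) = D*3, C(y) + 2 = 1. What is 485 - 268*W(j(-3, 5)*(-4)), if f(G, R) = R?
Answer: -86347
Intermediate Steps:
C(y) = -1 (C(y) = -2 + 1 = -1)
j(D, Q) = 3*D
p(N, M) = M - M*N (p(N, M) = (-N)*M + M = -M*N + M = M - M*N)
W(m) = 9*m (W(m) = m + (m*(1 - 1*(-3)))*2 = m + (m*(1 + 3))*2 = m + (m*4)*2 = m + (4*m)*2 = m + 8*m = 9*m)
485 - 268*W(j(-3, 5)*(-4)) = 485 - 2412*(3*(-3))*(-4) = 485 - 2412*(-9*(-4)) = 485 - 2412*36 = 485 - 268*324 = 485 - 86832 = -86347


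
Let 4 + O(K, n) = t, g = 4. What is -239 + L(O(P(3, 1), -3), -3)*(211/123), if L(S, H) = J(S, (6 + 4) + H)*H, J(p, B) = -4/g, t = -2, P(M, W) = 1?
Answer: -9588/41 ≈ -233.85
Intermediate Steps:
O(K, n) = -6 (O(K, n) = -4 - 2 = -6)
J(p, B) = -1 (J(p, B) = -4/4 = -4*¼ = -1)
L(S, H) = -H
-239 + L(O(P(3, 1), -3), -3)*(211/123) = -239 + (-1*(-3))*(211/123) = -239 + 3*(211*(1/123)) = -239 + 3*(211/123) = -239 + 211/41 = -9588/41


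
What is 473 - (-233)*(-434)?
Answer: -100649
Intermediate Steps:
473 - (-233)*(-434) = 473 - 233*434 = 473 - 101122 = -100649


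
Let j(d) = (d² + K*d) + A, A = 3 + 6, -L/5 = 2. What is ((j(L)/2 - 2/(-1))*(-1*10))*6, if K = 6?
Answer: -1590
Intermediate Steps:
L = -10 (L = -5*2 = -10)
A = 9
j(d) = 9 + d² + 6*d (j(d) = (d² + 6*d) + 9 = 9 + d² + 6*d)
((j(L)/2 - 2/(-1))*(-1*10))*6 = (((9 + (-10)² + 6*(-10))/2 - 2/(-1))*(-1*10))*6 = (((9 + 100 - 60)*(½) - 2*(-1))*(-10))*6 = ((49*(½) + 2)*(-10))*6 = ((49/2 + 2)*(-10))*6 = ((53/2)*(-10))*6 = -265*6 = -1590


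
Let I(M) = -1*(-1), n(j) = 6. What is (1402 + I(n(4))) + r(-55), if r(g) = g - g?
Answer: 1403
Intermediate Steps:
I(M) = 1
r(g) = 0
(1402 + I(n(4))) + r(-55) = (1402 + 1) + 0 = 1403 + 0 = 1403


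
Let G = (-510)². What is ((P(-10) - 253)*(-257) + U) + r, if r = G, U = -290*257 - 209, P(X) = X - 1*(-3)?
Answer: 252181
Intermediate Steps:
P(X) = 3 + X (P(X) = X + 3 = 3 + X)
U = -74739 (U = -74530 - 209 = -74739)
G = 260100
r = 260100
((P(-10) - 253)*(-257) + U) + r = (((3 - 10) - 253)*(-257) - 74739) + 260100 = ((-7 - 253)*(-257) - 74739) + 260100 = (-260*(-257) - 74739) + 260100 = (66820 - 74739) + 260100 = -7919 + 260100 = 252181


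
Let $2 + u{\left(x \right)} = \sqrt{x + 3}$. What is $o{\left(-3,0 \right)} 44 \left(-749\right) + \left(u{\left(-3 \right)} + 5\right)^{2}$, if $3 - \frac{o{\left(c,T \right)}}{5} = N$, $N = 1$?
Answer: $-329551$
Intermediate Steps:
$o{\left(c,T \right)} = 10$ ($o{\left(c,T \right)} = 15 - 5 = 10$)
$u{\left(x \right)} = -2 + \sqrt{3 + x}$ ($u{\left(x \right)} = -2 + \sqrt{x + 3} = -2 + \sqrt{3 + x}$)
$o{\left(-3,0 \right)} 44 \left(-749\right) + \left(u{\left(-3 \right)} + 5\right)^{2} = 10 \cdot 44 \left(-749\right) + \left(\left(-2 + \sqrt{3 - 3}\right) + 5\right)^{2} = 440 \left(-749\right) + \left(\left(-2 + \sqrt{0}\right) + 5\right)^{2} = -329560 + \left(\left(-2 + 0\right) + 5\right)^{2} = -329560 + \left(-2 + 5\right)^{2} = -329560 + 3^{2} = -329560 + 9 = -329551$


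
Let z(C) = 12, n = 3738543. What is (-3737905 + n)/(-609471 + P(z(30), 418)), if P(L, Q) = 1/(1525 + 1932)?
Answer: -1102783/1053470623 ≈ -0.0010468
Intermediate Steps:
P(L, Q) = 1/3457
(-3737905 + n)/(-609471 + P(z(30), 418)) = (-3737905 + 3738543)/(-609471 + 1/3457) = 638/(-2106941246/3457) = 638*(-3457/2106941246) = -1102783/1053470623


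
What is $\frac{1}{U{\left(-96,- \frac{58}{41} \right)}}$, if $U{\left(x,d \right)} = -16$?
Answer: $- \frac{1}{16} \approx -0.0625$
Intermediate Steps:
$\frac{1}{U{\left(-96,- \frac{58}{41} \right)}} = \frac{1}{-16} = - \frac{1}{16}$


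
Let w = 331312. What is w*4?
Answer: 1325248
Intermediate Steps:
w*4 = 331312*4 = 1325248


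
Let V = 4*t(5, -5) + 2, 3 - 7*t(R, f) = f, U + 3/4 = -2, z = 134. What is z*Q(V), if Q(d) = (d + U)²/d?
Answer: 767083/2576 ≈ 297.78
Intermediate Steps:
U = -11/4 (U = -¾ - 2 = -11/4 ≈ -2.7500)
t(R, f) = 3/7 - f/7
V = 46/7 (V = 4*(3/7 - ⅐*(-5)) + 2 = 4*(3/7 + 5/7) + 2 = 4*(8/7) + 2 = 32/7 + 2 = 46/7 ≈ 6.5714)
Q(d) = (-11/4 + d)²/d (Q(d) = (d - 11/4)²/d = (-11/4 + d)²/d)
z*Q(V) = 134*((-11 + 4*(46/7))²/(16*(46/7))) = 134*((1/16)*(7/46)*(-11 + 184/7)²) = 134*((1/16)*(7/46)*(107/7)²) = 134*((1/16)*(7/46)*(11449/49)) = 134*(11449/5152) = 767083/2576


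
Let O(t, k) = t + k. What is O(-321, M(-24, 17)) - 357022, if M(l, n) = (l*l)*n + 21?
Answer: -347530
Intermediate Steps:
M(l, n) = 21 + n*l**2 (M(l, n) = l**2*n + 21 = n*l**2 + 21 = 21 + n*l**2)
O(t, k) = k + t
O(-321, M(-24, 17)) - 357022 = ((21 + 17*(-24)**2) - 321) - 357022 = ((21 + 17*576) - 321) - 357022 = ((21 + 9792) - 321) - 357022 = (9813 - 321) - 357022 = 9492 - 357022 = -347530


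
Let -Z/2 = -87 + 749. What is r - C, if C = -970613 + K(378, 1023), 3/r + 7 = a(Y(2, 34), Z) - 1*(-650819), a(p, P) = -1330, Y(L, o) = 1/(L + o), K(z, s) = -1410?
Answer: 210437147363/216494 ≈ 9.7202e+5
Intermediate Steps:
Z = -1324 (Z = -2*(-87 + 749) = -2*662 = -1324)
r = 1/216494 (r = 3/(-7 + (-1330 - 1*(-650819))) = 3/(-7 + (-1330 + 650819)) = 3/(-7 + 649489) = 3/649482 = 3*(1/649482) = 1/216494 ≈ 4.6191e-6)
C = -972023 (C = -970613 - 1410 = -972023)
r - C = 1/216494 - 1*(-972023) = 1/216494 + 972023 = 210437147363/216494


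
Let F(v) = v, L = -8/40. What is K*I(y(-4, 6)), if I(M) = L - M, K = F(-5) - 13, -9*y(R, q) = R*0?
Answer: 18/5 ≈ 3.6000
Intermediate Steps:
y(R, q) = 0 (y(R, q) = -R*0/9 = -⅑*0 = 0)
L = -⅕ (L = -8*1/40 = -⅕ ≈ -0.20000)
K = -18 (K = -5 - 13 = -18)
I(M) = -⅕ - M
K*I(y(-4, 6)) = -18*(-⅕ - 1*0) = -18*(-⅕ + 0) = -18*(-⅕) = 18/5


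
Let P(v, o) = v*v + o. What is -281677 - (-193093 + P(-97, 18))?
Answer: -98011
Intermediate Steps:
P(v, o) = o + v² (P(v, o) = v² + o = o + v²)
-281677 - (-193093 + P(-97, 18)) = -281677 - (-193093 + (18 + (-97)²)) = -281677 - (-193093 + (18 + 9409)) = -281677 - (-193093 + 9427) = -281677 - 1*(-183666) = -281677 + 183666 = -98011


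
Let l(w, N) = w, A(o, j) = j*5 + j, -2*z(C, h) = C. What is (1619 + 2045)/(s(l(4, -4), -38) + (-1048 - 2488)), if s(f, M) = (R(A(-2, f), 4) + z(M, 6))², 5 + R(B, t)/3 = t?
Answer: -229/205 ≈ -1.1171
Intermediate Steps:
z(C, h) = -C/2
A(o, j) = 6*j (A(o, j) = 5*j + j = 6*j)
R(B, t) = -15 + 3*t
s(f, M) = (-3 - M/2)² (s(f, M) = ((-15 + 3*4) - M/2)² = ((-15 + 12) - M/2)² = (-3 - M/2)²)
(1619 + 2045)/(s(l(4, -4), -38) + (-1048 - 2488)) = (1619 + 2045)/((6 - 38)²/4 + (-1048 - 2488)) = 3664/((¼)*(-32)² - 3536) = 3664/((¼)*1024 - 3536) = 3664/(256 - 3536) = 3664/(-3280) = 3664*(-1/3280) = -229/205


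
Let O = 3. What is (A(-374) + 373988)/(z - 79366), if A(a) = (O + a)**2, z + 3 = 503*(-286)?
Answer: -170543/74409 ≈ -2.2920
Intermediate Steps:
z = -143861 (z = -3 + 503*(-286) = -3 - 143858 = -143861)
A(a) = (3 + a)**2
(A(-374) + 373988)/(z - 79366) = ((3 - 374)**2 + 373988)/(-143861 - 79366) = ((-371)**2 + 373988)/(-223227) = (137641 + 373988)*(-1/223227) = 511629*(-1/223227) = -170543/74409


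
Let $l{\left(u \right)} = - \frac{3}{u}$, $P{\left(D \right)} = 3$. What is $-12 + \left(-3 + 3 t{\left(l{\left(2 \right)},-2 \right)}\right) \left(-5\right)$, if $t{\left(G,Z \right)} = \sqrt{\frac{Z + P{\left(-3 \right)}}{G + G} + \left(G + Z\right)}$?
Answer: $3 - \frac{5 i \sqrt{138}}{2} \approx 3.0 - 29.368 i$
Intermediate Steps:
$t{\left(G,Z \right)} = \sqrt{G + Z + \frac{3 + Z}{2 G}}$ ($t{\left(G,Z \right)} = \sqrt{\frac{Z + 3}{G + G} + \left(G + Z\right)} = \sqrt{\frac{3 + Z}{2 G} + \left(G + Z\right)} = \sqrt{G + Z + \frac{3 + Z}{2 G}}$)
$-12 + \left(-3 + 3 t{\left(l{\left(2 \right)},-2 \right)}\right) \left(-5\right) = -12 + \left(-3 + 3 \frac{\sqrt{2} \sqrt{\frac{3 - 2 + 2 \left(- \frac{3}{2}\right) \left(- \frac{3}{2} - 2\right)}{\left(-3\right) \frac{1}{2}}}}{2}\right) \left(-5\right) = -12 + \left(-3 + 3 \frac{\sqrt{2} \sqrt{\frac{3 - 2 + 2 \left(\left(-3\right) \frac{1}{2}\right) \left(\left(-3\right) \frac{1}{2} - 2\right)}{\left(-3\right) \frac{1}{2}}}}{2}\right) \left(-5\right) = -12 + \left(-3 + 3 \frac{\sqrt{2} \sqrt{\frac{3 - 2 + 2 \left(- \frac{3}{2}\right) \left(- \frac{3}{2} - 2\right)}{- \frac{3}{2}}}}{2}\right) \left(-5\right) = -12 + \left(-3 + 3 \frac{\sqrt{2} \sqrt{- \frac{2 \left(3 - 2 + 2 \left(- \frac{3}{2}\right) \left(- \frac{7}{2}\right)\right)}{3}}}{2}\right) \left(-5\right) = -12 + \left(-3 + 3 \frac{\sqrt{2} \sqrt{- \frac{2 \left(3 - 2 + \frac{21}{2}\right)}{3}}}{2}\right) \left(-5\right) = -12 + \left(-3 + 3 \frac{\sqrt{2} \sqrt{\left(- \frac{2}{3}\right) \frac{23}{2}}}{2}\right) \left(-5\right) = -12 + \left(-3 + 3 \frac{\sqrt{2} \sqrt{- \frac{23}{3}}}{2}\right) \left(-5\right) = -12 + \left(-3 + 3 \frac{\sqrt{2} \frac{i \sqrt{69}}{3}}{2}\right) \left(-5\right) = -12 + \left(-3 + 3 \frac{i \sqrt{138}}{6}\right) \left(-5\right) = -12 + \left(-3 + \frac{i \sqrt{138}}{2}\right) \left(-5\right) = -12 + \left(15 - \frac{5 i \sqrt{138}}{2}\right) = 3 - \frac{5 i \sqrt{138}}{2}$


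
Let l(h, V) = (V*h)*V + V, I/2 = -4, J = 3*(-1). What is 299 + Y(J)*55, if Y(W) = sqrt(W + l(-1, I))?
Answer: 299 + 275*I*sqrt(3) ≈ 299.0 + 476.31*I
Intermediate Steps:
J = -3
I = -8 (I = 2*(-4) = -8)
l(h, V) = V + h*V**2 (l(h, V) = h*V**2 + V = V + h*V**2)
Y(W) = sqrt(-72 + W) (Y(W) = sqrt(W - 8*(1 - 8*(-1))) = sqrt(W - 8*(1 + 8)) = sqrt(W - 8*9) = sqrt(W - 72) = sqrt(-72 + W))
299 + Y(J)*55 = 299 + sqrt(-72 - 3)*55 = 299 + sqrt(-75)*55 = 299 + (5*I*sqrt(3))*55 = 299 + 275*I*sqrt(3)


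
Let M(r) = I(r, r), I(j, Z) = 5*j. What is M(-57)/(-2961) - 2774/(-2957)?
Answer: 3018853/2918559 ≈ 1.0344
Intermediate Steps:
M(r) = 5*r
M(-57)/(-2961) - 2774/(-2957) = (5*(-57))/(-2961) - 2774/(-2957) = -285*(-1/2961) - 2774*(-1/2957) = 95/987 + 2774/2957 = 3018853/2918559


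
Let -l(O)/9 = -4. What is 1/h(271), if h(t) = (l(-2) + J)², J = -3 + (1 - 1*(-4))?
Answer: 1/1444 ≈ 0.00069252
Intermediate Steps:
l(O) = 36 (l(O) = -9*(-4) = 36)
J = 2 (J = -3 + (1 + 4) = -3 + 5 = 2)
h(t) = 1444 (h(t) = (36 + 2)² = 38² = 1444)
1/h(271) = 1/1444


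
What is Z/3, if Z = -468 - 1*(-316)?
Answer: -152/3 ≈ -50.667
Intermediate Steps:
Z = -152 (Z = -468 + 316 = -152)
Z/3 = -152/3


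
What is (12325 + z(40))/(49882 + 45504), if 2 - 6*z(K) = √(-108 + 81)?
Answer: 18488/143079 - I*√3/190772 ≈ 0.12922 - 9.0792e-6*I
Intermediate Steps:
z(K) = ⅓ - I*√3/2 (z(K) = ⅓ - √(-108 + 81)/6 = ⅓ - I*√3/2)
(12325 + z(40))/(49882 + 45504) = (12325 + (⅓ - I*√3/2))/(49882 + 45504) = (36976/3 - I*√3/2)/95386 = (36976/3 - I*√3/2)*(1/95386) = 18488/143079 - I*√3/190772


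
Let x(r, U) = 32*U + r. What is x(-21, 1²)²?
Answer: 121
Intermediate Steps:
x(r, U) = r + 32*U
x(-21, 1²)² = (-21 + 32*1²)² = (-21 + 32*1)² = (-21 + 32)² = 11² = 121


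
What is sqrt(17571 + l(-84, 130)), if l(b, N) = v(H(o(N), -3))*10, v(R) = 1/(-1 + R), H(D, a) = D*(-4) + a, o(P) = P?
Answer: sqrt(1206142414)/262 ≈ 132.56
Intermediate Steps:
H(D, a) = a - 4*D (H(D, a) = -4*D + a = a - 4*D)
l(b, N) = 10/(-4 - 4*N) (l(b, N) = 10/(-1 + (-3 - 4*N)) = 10/(-4 - 4*N))
sqrt(17571 + l(-84, 130)) = sqrt(17571 - 5/(2 + 2*130)) = sqrt(17571 - 5/(2 + 260)) = sqrt(17571 - 5/262) = sqrt(4603597/262) = sqrt(1206142414)/262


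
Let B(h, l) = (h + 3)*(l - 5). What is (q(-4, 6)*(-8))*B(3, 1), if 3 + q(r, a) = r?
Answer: -1344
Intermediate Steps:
B(h, l) = (-5 + l)*(3 + h) (B(h, l) = (3 + h)*(-5 + l) = (-5 + l)*(3 + h))
q(r, a) = -3 + r
(q(-4, 6)*(-8))*B(3, 1) = ((-3 - 4)*(-8))*(-15 - 5*3 + 3*1 + 3*1) = (-7*(-8))*(-15 - 15 + 3 + 3) = 56*(-24) = -1344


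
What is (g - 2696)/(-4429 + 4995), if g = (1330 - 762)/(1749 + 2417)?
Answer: -2807742/589489 ≈ -4.7630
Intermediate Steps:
g = 284/2083 (g = 568/4166 = 568*(1/4166) = 284/2083 ≈ 0.13634)
(g - 2696)/(-4429 + 4995) = (284/2083 - 2696)/(-4429 + 4995) = -5615484/2083/566 = -5615484/2083*1/566 = -2807742/589489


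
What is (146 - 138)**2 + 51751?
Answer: 51815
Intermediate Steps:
(146 - 138)**2 + 51751 = 8**2 + 51751 = 64 + 51751 = 51815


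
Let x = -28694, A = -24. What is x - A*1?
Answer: -28670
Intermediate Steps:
x - A*1 = -28694 - (-24*1) = -28694 - (-24) = -28694 - 1*(-24) = -28694 + 24 = -28670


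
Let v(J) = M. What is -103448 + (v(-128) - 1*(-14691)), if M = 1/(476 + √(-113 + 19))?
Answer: -10059274357/113335 - I*√94/226670 ≈ -88757.0 - 4.2773e-5*I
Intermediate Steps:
M = 1/(476 + I*√94) (M = 1/(476 + √(-94)) = 1/(476 + I*√94) ≈ 0.0021 - 4.277e-5*I)
v(J) = 238/113335 - I*√94/226670
-103448 + (v(-128) - 1*(-14691)) = -103448 + ((238/113335 - I*√94/226670) - 1*(-14691)) = -103448 + ((238/113335 - I*√94/226670) + 14691) = -103448 + (1665004723/113335 - I*√94/226670) = -10059274357/113335 - I*√94/226670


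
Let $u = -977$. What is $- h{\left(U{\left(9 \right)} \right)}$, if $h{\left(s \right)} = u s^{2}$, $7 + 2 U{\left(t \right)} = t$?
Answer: $977$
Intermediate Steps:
$U{\left(t \right)} = - \frac{7}{2} + \frac{t}{2}$
$h{\left(s \right)} = - 977 s^{2}$
$- h{\left(U{\left(9 \right)} \right)} = - \left(-977\right) \left(- \frac{7}{2} + \frac{1}{2} \cdot 9\right)^{2} = - \left(-977\right) \left(- \frac{7}{2} + \frac{9}{2}\right)^{2} = - \left(-977\right) 1^{2} = - \left(-977\right) 1 = \left(-1\right) \left(-977\right) = 977$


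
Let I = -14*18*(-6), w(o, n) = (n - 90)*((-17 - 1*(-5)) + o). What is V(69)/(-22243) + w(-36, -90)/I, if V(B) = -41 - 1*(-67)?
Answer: 68426/11977 ≈ 5.7131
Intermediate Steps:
w(o, n) = (-90 + n)*(-12 + o) (w(o, n) = (-90 + n)*((-17 + 5) + o) = (-90 + n)*(-12 + o))
V(B) = 26 (V(B) = -41 + 67 = 26)
I = 1512 (I = -252*(-6) = 1512)
V(69)/(-22243) + w(-36, -90)/I = 26/(-22243) + (1080 - 90*(-36) - 12*(-90) - 90*(-36))/1512 = 26*(-1/22243) + (1080 + 3240 + 1080 + 3240)*(1/1512) = -2/1711 + 8640*(1/1512) = -2/1711 + 40/7 = 68426/11977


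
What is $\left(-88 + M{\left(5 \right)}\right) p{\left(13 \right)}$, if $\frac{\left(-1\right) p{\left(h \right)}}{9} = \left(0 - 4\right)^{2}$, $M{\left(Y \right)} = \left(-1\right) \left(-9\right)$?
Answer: $11376$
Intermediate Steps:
$M{\left(Y \right)} = 9$
$p{\left(h \right)} = -144$ ($p{\left(h \right)} = - 9 \left(0 - 4\right)^{2} = - 9 \left(-4\right)^{2} = \left(-9\right) 16 = -144$)
$\left(-88 + M{\left(5 \right)}\right) p{\left(13 \right)} = \left(-88 + 9\right) \left(-144\right) = \left(-79\right) \left(-144\right) = 11376$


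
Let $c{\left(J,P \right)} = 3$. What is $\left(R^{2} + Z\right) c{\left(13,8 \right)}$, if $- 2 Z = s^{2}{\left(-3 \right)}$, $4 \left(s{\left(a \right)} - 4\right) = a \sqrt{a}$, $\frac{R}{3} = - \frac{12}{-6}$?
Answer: $\frac{2769}{32} + 9 i \sqrt{3} \approx 86.531 + 15.588 i$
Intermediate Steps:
$R = 6$ ($R = 3 \left(- \frac{12}{-6}\right) = 3 \left(\left(-12\right) \left(- \frac{1}{6}\right)\right) = 3 \cdot 2 = 6$)
$s{\left(a \right)} = 4 + \frac{a^{\frac{3}{2}}}{4}$ ($s{\left(a \right)} = 4 + \frac{a \sqrt{a}}{4} = 4 + \frac{a^{\frac{3}{2}}}{4}$)
$Z = - \frac{\left(4 - \frac{3 i \sqrt{3}}{4}\right)^{2}}{2}$ ($Z = - \frac{\left(4 + \frac{\left(-3\right)^{\frac{3}{2}}}{4}\right)^{2}}{2} = - \frac{\left(4 + \frac{\left(-3\right) i \sqrt{3}}{4}\right)^{2}}{2} = - \frac{\left(4 - \frac{3 i \sqrt{3}}{4}\right)^{2}}{2} \approx -7.1563 + 5.1962 i$)
$\left(R^{2} + Z\right) c{\left(13,8 \right)} = \left(6^{2} - \left(\frac{229}{32} - 3 i \sqrt{3}\right)\right) 3 = \left(36 - \left(\frac{229}{32} - 3 i \sqrt{3}\right)\right) 3 = \left(\frac{923}{32} + 3 i \sqrt{3}\right) 3 = \frac{2769}{32} + 9 i \sqrt{3}$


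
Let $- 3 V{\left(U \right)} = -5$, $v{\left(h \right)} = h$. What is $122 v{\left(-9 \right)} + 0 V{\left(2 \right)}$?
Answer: $-1098$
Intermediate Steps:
$V{\left(U \right)} = \frac{5}{3}$ ($V{\left(U \right)} = \left(- \frac{1}{3}\right) \left(-5\right) = \frac{5}{3}$)
$122 v{\left(-9 \right)} + 0 V{\left(2 \right)} = 122 \left(-9\right) + 0 \cdot \frac{5}{3} = -1098 + 0 = -1098$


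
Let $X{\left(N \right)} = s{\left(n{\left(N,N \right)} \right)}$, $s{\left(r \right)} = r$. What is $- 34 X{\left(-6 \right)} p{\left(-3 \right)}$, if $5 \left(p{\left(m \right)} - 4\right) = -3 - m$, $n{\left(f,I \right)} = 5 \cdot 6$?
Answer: $-4080$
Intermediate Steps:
$n{\left(f,I \right)} = 30$
$p{\left(m \right)} = \frac{17}{5} - \frac{m}{5}$ ($p{\left(m \right)} = 4 + \frac{-3 - m}{5} = 4 - \left(\frac{3}{5} + \frac{m}{5}\right) = \frac{17}{5} - \frac{m}{5}$)
$X{\left(N \right)} = 30$
$- 34 X{\left(-6 \right)} p{\left(-3 \right)} = \left(-34\right) 30 \left(\frac{17}{5} - - \frac{3}{5}\right) = - 1020 \left(\frac{17}{5} + \frac{3}{5}\right) = \left(-1020\right) 4 = -4080$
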